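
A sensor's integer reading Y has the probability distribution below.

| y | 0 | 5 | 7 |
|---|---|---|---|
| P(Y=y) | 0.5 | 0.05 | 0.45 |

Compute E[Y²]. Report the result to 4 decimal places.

E[Y²] = (0)²(0.5) + (5)²(0.05) + (7)²(0.45) = 23.3

23.3000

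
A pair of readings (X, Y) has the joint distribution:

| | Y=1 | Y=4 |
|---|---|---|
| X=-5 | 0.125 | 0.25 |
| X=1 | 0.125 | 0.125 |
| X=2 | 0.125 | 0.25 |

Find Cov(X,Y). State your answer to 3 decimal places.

-0.234

E[X] = -0.875,  E[Y] = 2.875
E[XY] = -2.75
Cov(X,Y) = E[XY] − E[X]E[Y] = -2.75 − (-0.875)(2.875) = -0.234375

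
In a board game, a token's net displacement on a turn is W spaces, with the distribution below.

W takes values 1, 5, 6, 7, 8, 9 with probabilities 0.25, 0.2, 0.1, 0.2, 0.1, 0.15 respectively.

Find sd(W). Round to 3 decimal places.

2.835

E[W] = (1)(0.25) + (5)(0.2) + (6)(0.1) + (7)(0.2) + (8)(0.1) + (9)(0.15) = 5.4
E[W²] = (1)²(0.25) + (5)²(0.2) + (6)²(0.1) + (7)²(0.2) + (8)²(0.1) + (9)²(0.15) = 37.2
V(W) = E[W²] − (E[W])² = 37.2 − (5.4)² = 8.04
sd(W) = √8.04 ≈ 2.835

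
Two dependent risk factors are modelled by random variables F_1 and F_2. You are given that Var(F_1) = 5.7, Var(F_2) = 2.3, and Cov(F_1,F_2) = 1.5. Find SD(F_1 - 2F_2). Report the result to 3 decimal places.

2.983

Var(F_1 - 2F_2) = (1)²·Var(F_1) + (-2)²·Var(F_2) + 2·(1)·(-2)·Cov(F_1,F_2)
= 1·5.7 + 4·2.3 + -4·1.5 = 8.9
SD(F_1 - 2F_2) = √8.9 ≈ 2.983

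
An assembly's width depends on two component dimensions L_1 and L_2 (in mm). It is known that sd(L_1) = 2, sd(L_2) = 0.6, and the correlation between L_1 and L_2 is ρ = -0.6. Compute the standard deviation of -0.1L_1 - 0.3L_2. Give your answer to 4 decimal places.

0.1709

Var(L_1) = (2)² = 4;  Var(L_2) = (0.6)² = 0.36
Cov(L_1,L_2) = ρ·sd(L_1)·sd(L_2) = -0.6·2·0.6 = -0.72
Var(-0.1L_1 - 0.3L_2) = (-0.1)²·Var(L_1) + (-0.3)²·Var(L_2) + 2·(-0.1)·(-0.3)·Cov(L_1,L_2)
= 0.01·4 + 0.09·0.36 + 0.06·-0.72 = 0.0292
sd(-0.1L_1 - 0.3L_2) = √0.0292 ≈ 0.1709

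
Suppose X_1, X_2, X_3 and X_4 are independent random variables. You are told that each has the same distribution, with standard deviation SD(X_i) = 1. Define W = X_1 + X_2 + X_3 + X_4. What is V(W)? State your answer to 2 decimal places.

V(X_i) = (1)² = 1
By independence, V(W) = (1)²V(X_1) + (1)²V(X_2) + (1)²V(X_3) + (1)²V(X_4)
= (1)²·1 + (1)²·1 + (1)²·1 + (1)²·1 = 4

4.00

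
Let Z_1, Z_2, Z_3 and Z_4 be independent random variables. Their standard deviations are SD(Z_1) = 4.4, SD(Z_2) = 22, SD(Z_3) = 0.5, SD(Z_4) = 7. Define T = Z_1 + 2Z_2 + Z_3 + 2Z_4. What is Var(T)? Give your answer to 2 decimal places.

2151.61

Var(Z_1) = 19.36, Var(Z_2) = 484, Var(Z_3) = 0.25, Var(Z_4) = 49
By independence, Var(T) = (1)²Var(Z_1) + (2)²Var(Z_2) + (1)²Var(Z_3) + (2)²Var(Z_4)
= (1)²·19.36 + (2)²·484 + (1)²·0.25 + (2)²·49 = 2151.61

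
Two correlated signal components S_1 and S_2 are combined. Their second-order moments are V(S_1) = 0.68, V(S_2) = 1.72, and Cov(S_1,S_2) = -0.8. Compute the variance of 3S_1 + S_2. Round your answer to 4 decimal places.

3.0400

V(3S_1 + S_2) = (3)²·V(S_1) + (1)²·V(S_2) + 2·(3)·(1)·Cov(S_1,S_2)
= 9·0.68 + 1·1.72 + 6·-0.8 = 3.04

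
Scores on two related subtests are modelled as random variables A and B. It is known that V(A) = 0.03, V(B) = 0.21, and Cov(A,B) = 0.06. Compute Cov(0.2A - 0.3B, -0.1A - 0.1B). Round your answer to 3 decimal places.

Cov(0.2A - 0.3B, -0.1A - 0.1B) = (0.2)(-0.1)V(A) + (-0.3)(-0.1)V(B) + [(0.2)(-0.1) + (-0.3)(-0.1)]Cov(A,B)
= -0.02·0.03 + 0.03·0.21 + 0.01·0.06 = 0.0063

0.006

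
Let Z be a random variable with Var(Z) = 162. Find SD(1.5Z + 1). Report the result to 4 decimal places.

19.0919

Var(1.5Z + 1) = (1.5)²·162 = 364.5
SD(1.5Z + 1) = √364.5 ≈ 19.0919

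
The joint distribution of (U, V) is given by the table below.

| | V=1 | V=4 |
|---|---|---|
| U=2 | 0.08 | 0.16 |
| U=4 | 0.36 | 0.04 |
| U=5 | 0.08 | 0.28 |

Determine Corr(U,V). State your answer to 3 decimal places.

E[U] = 3.88,  E[V] = 2.44
E[UV] = 9.52
Cov(U,V) = E[UV] − E[U]E[V] = 9.52 − (3.88)(2.44) = 0.0528
var(U) = 1.3056,  var(V) = 2.2464
ρ = 0.0528 / √(1.3056·2.2464) ≈ 0.031

0.031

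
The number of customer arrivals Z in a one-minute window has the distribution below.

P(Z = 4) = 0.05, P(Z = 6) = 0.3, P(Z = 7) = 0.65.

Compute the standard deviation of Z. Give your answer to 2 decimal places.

E[Z] = (4)(0.05) + (6)(0.3) + (7)(0.65) = 6.55
E[Z²] = (4)²(0.05) + (6)²(0.3) + (7)²(0.65) = 43.45
Var(Z) = E[Z²] − (E[Z])² = 43.45 − (6.55)² = 0.5475
SD(Z) = √0.5475 ≈ 0.74

0.74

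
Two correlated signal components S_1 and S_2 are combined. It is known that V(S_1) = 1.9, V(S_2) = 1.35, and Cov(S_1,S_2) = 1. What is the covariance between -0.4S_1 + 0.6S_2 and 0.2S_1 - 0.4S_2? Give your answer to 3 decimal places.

-0.196

Cov(-0.4S_1 + 0.6S_2, 0.2S_1 - 0.4S_2) = (-0.4)(0.2)V(S_1) + (0.6)(-0.4)V(S_2) + [(-0.4)(-0.4) + (0.6)(0.2)]Cov(S_1,S_2)
= -0.08·1.9 + -0.24·1.35 + 0.28·1 = -0.196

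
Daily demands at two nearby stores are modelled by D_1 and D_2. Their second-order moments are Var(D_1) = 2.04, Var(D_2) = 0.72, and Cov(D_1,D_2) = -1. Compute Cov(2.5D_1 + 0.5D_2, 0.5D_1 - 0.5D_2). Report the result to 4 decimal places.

3.3700

Cov(2.5D_1 + 0.5D_2, 0.5D_1 - 0.5D_2) = (2.5)(0.5)Var(D_1) + (0.5)(-0.5)Var(D_2) + [(2.5)(-0.5) + (0.5)(0.5)]Cov(D_1,D_2)
= 1.25·2.04 + -0.25·0.72 + -1·-1 = 3.37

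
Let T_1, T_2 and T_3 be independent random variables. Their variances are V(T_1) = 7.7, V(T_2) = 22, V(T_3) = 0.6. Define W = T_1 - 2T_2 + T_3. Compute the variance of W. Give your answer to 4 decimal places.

By independence, V(W) = (1)²V(T_1) + (-2)²V(T_2) + (1)²V(T_3)
= (1)²·7.7 + (-2)²·22 + (1)²·0.6 = 96.3

96.3000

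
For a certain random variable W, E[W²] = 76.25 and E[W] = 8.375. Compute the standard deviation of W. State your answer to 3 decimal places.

2.472

Var(W) = 76.25 − (8.375)² = 6.109375
SD(W) = √6.109375 ≈ 2.472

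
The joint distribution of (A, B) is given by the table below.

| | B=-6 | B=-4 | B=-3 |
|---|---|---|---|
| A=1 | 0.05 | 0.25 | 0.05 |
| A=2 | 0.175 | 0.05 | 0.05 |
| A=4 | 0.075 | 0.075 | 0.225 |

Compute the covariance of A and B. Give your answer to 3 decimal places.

E[A] = 2.4,  E[B] = -4.275
E[AB] = -9.95
cov(A,B) = E[AB] − E[A]E[B] = -9.95 − (2.4)(-4.275) = 0.31

0.310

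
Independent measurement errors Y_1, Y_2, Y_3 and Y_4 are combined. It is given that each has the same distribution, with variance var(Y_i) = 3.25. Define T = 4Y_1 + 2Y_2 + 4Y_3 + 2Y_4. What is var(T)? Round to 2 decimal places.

130.00

By independence, var(T) = (4)²var(Y_1) + (2)²var(Y_2) + (4)²var(Y_3) + (2)²var(Y_4)
= (4)²·3.25 + (2)²·3.25 + (4)²·3.25 + (2)²·3.25 = 130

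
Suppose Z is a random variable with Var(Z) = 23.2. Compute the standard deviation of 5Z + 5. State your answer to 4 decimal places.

Var(5Z + 5) = (5)²·23.2 = 580
SD(5Z + 5) = √580 ≈ 24.0832

24.0832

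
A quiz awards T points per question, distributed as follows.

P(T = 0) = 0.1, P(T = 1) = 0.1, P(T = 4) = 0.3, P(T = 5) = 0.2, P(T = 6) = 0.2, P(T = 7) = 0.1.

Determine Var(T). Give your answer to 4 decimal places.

4.3600

E[T] = (0)(0.1) + (1)(0.1) + (4)(0.3) + (5)(0.2) + (6)(0.2) + (7)(0.1) = 4.2
E[T²] = (0)²(0.1) + (1)²(0.1) + (4)²(0.3) + (5)²(0.2) + (6)²(0.2) + (7)²(0.1) = 22
Var(T) = E[T²] − (E[T])² = 22 − (4.2)² = 4.36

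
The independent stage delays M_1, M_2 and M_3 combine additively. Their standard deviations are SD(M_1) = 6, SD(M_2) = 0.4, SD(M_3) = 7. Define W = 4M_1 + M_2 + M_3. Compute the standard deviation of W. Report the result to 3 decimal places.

25.003

V(M_1) = 36, V(M_2) = 0.16, V(M_3) = 49
By independence, V(W) = (4)²V(M_1) + (1)²V(M_2) + (1)²V(M_3)
= (4)²·36 + (1)²·0.16 + (1)²·49 = 625.16
SD(W) = √625.16 ≈ 25.003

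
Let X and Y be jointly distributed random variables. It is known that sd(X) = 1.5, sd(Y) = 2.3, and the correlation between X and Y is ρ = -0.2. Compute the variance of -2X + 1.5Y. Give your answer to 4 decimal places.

var(X) = (1.5)² = 2.25;  var(Y) = (2.3)² = 5.29
Cov(X,Y) = ρ·sd(X)·sd(Y) = -0.2·1.5·2.3 = -0.69
var(-2X + 1.5Y) = (-2)²·var(X) + (1.5)²·var(Y) + 2·(-2)·(1.5)·Cov(X,Y)
= 4·2.25 + 2.25·5.29 + -6·-0.69 = 25.0425

25.0425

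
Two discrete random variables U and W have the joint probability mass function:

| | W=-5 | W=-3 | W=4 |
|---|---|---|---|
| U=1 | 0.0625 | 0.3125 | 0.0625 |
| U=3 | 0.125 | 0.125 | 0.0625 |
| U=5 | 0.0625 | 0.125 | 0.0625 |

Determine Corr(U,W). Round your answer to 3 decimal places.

E[U] = 2.625,  E[W] = -2.1875
E[UW] = -5.4375
Cov(U,W) = E[UW] − E[U]E[W] = -5.4375 − (2.625)(-2.1875) = 0.3046875
Var(U) = 2.609375,  Var(W) = 9.52734375
ρ = 0.3046875 / √(2.609375·9.52734375) ≈ 0.061

0.061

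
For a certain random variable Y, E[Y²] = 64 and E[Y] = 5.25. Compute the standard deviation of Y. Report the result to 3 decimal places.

var(Y) = 64 − (5.25)² = 36.4375
σ(Y) = √36.4375 ≈ 6.036

6.036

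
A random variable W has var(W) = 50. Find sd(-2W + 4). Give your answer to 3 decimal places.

var(-2W + 4) = (-2)²·50 = 200
sd(-2W + 4) = √200 ≈ 14.142

14.142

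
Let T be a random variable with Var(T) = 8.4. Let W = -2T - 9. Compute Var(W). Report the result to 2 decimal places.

33.60

Var(-2T - 9) = (-2)²·Var(T) = 4·8.4 = 33.6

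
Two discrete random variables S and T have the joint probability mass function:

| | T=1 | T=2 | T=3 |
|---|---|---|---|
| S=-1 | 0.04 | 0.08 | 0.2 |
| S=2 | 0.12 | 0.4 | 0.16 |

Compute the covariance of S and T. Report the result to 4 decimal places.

-0.2880

E[S] = 1.04,  E[T] = 2.2
E[ST] = 2
cov(S,T) = E[ST] − E[S]E[T] = 2 − (1.04)(2.2) = -0.288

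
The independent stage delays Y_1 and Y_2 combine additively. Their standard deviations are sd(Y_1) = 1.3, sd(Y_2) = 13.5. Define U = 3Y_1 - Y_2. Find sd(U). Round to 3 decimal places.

Var(Y_1) = 1.69, Var(Y_2) = 182.25
By independence, Var(U) = (3)²Var(Y_1) + (-1)²Var(Y_2)
= (3)²·1.69 + (-1)²·182.25 = 197.46
sd(U) = √197.46 ≈ 14.052

14.052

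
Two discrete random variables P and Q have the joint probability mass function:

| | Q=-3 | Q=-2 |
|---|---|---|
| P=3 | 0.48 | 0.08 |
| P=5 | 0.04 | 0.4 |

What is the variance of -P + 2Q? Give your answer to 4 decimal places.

E[P] = 3.88,  E[Q] = -2.52,  E[PQ] = -9.4
var(P) = 16.04 − (3.88)² = 0.9856;  var(Q) = 6.6 − (-2.52)² = 0.2496
Cov(P,Q) = -9.4 − (3.88)(-2.52) = 0.3776
var(-P + 2Q) = (-1)²·0.9856 + (2)²·0.2496 + 2·(-1)·(2)·0.3776 = 0.4736

0.4736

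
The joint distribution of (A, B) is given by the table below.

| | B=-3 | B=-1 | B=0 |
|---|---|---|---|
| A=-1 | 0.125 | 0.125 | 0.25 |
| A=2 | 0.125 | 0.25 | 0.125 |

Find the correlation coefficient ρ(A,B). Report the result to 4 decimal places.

E[A] = 0.5,  E[B] = -1.125
E[AB] = -0.75
cov(A,B) = E[AB] − E[A]E[B] = -0.75 − (0.5)(-1.125) = -0.1875
var(A) = 2.25,  var(B) = 1.359375
ρ = -0.1875 / √(2.25·1.359375) ≈ -0.1072

-0.1072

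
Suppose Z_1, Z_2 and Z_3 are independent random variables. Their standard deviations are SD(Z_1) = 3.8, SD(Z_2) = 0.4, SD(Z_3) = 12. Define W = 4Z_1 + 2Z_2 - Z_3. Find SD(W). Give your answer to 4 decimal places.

19.3825

V(Z_1) = 14.44, V(Z_2) = 0.16, V(Z_3) = 144
By independence, V(W) = (4)²V(Z_1) + (2)²V(Z_2) + (-1)²V(Z_3)
= (4)²·14.44 + (2)²·0.16 + (-1)²·144 = 375.68
SD(W) = √375.68 ≈ 19.3825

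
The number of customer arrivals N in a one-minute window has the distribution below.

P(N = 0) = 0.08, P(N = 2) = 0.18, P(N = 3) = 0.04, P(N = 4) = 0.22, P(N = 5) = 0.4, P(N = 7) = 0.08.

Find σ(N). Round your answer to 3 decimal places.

1.776

E[N] = (0)(0.08) + (2)(0.18) + (3)(0.04) + (4)(0.22) + (5)(0.4) + (7)(0.08) = 3.92
E[N²] = (0)²(0.08) + (2)²(0.18) + (3)²(0.04) + (4)²(0.22) + (5)²(0.4) + (7)²(0.08) = 18.52
Var(N) = E[N²] − (E[N])² = 18.52 − (3.92)² = 3.1536
σ(N) = √3.1536 ≈ 1.776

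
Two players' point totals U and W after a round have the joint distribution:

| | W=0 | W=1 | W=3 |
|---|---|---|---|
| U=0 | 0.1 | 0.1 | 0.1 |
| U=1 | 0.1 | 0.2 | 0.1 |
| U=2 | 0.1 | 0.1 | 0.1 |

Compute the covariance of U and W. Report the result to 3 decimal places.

0.000

E[U] = 1,  E[W] = 1.3
E[UW] = 1.3
cov(U,W) = E[UW] − E[U]E[W] = 1.3 − (1)(1.3) = 0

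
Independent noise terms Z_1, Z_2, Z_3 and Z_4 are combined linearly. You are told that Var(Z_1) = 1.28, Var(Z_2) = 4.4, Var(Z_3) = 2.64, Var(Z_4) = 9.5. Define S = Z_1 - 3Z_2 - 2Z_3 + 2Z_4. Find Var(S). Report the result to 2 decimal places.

89.44

By independence, Var(S) = (1)²Var(Z_1) + (-3)²Var(Z_2) + (-2)²Var(Z_3) + (2)²Var(Z_4)
= (1)²·1.28 + (-3)²·4.4 + (-2)²·2.64 + (2)²·9.5 = 89.44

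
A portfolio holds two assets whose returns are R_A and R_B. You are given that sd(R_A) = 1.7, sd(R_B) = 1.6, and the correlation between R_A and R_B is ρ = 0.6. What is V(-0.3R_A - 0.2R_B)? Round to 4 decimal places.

V(R_A) = (1.7)² = 2.89;  V(R_B) = (1.6)² = 2.56
Cov(R_A,R_B) = ρ·sd(R_A)·sd(R_B) = 0.6·1.7·1.6 = 1.632
V(-0.3R_A - 0.2R_B) = (-0.3)²·V(R_A) + (-0.2)²·V(R_B) + 2·(-0.3)·(-0.2)·Cov(R_A,R_B)
= 0.09·2.89 + 0.04·2.56 + 0.12·1.632 = 0.55834

0.5583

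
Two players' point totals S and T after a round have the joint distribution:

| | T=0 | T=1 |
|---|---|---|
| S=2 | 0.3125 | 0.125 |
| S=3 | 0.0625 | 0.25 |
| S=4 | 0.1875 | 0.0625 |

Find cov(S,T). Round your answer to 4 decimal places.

0.0195

E[S] = 2.8125,  E[T] = 0.4375
E[ST] = 1.25
cov(S,T) = E[ST] − E[S]E[T] = 1.25 − (2.8125)(0.4375) = 0.01953125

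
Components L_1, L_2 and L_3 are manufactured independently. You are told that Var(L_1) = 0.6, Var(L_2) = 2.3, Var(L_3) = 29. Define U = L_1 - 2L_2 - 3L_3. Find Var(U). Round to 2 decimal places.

By independence, Var(U) = (1)²Var(L_1) + (-2)²Var(L_2) + (-3)²Var(L_3)
= (1)²·0.6 + (-2)²·2.3 + (-3)²·29 = 270.8

270.80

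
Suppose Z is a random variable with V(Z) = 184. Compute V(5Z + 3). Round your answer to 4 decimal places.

V(5Z + 3) = (5)²·V(Z) = 25·184 = 4600

4600.0000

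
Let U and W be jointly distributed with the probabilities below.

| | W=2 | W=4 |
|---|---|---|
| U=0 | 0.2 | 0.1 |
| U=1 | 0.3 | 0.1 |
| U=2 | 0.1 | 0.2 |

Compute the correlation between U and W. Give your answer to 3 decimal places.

0.264

E[U] = 1,  E[W] = 2.8
E[UW] = 3
Cov(U,W) = E[UW] − E[U]E[W] = 3 − (1)(2.8) = 0.2
var(U) = 0.6,  var(W) = 0.96
ρ = 0.2 / √(0.6·0.96) ≈ 0.264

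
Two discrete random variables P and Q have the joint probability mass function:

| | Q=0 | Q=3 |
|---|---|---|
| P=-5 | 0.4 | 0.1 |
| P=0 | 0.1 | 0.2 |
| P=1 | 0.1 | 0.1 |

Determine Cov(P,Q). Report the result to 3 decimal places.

E[P] = -2.3,  E[Q] = 1.2
E[PQ] = -1.2
Cov(P,Q) = E[PQ] − E[P]E[Q] = -1.2 − (-2.3)(1.2) = 1.56

1.560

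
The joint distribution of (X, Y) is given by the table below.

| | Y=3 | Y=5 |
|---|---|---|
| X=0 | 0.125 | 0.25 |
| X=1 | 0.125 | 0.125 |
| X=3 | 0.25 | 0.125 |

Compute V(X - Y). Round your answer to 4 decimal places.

3.4844

E[X] = 1.375,  E[Y] = 4,  E[XY] = 5.125
V(X) = 3.625 − (1.375)² = 1.734375;  V(Y) = 17 − (4)² = 1
Cov(X,Y) = 5.125 − (1.375)(4) = -0.375
V(X - Y) = (1)²·1.734375 + (-1)²·1 + 2·(1)·(-1)·-0.375 = 3.484375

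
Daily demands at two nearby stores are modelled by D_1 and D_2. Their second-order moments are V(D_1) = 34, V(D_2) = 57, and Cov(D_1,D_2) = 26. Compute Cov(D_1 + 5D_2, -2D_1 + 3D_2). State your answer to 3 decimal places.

605.000

Cov(D_1 + 5D_2, -2D_1 + 3D_2) = (1)(-2)V(D_1) + (5)(3)V(D_2) + [(1)(3) + (5)(-2)]Cov(D_1,D_2)
= -2·34 + 15·57 + -7·26 = 605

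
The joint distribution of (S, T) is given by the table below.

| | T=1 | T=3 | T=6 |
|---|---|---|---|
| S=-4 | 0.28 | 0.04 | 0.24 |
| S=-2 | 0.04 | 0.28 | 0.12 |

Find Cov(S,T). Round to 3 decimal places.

E[S] = -3.12,  E[T] = 3.44
E[ST] = -10.56
Cov(S,T) = E[ST] − E[S]E[T] = -10.56 − (-3.12)(3.44) = 0.1728

0.173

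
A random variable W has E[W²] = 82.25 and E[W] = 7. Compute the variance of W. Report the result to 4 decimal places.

Var(W) = 82.25 − (7)² = 33.25

33.2500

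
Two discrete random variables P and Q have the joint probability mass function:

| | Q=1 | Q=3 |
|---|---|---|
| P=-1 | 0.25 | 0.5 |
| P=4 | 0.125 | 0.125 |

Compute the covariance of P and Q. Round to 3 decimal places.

E[P] = 0.25,  E[Q] = 2.25
E[PQ] = 0.25
cov(P,Q) = E[PQ] − E[P]E[Q] = 0.25 − (0.25)(2.25) = -0.3125

-0.313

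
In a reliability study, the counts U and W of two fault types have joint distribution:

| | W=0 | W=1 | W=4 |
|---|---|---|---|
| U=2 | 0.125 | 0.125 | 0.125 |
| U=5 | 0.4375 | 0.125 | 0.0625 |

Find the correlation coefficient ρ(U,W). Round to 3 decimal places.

-0.344

E[U] = 3.875,  E[W] = 1
E[UW] = 3.125
Cov(U,W) = E[UW] − E[U]E[W] = 3.125 − (3.875)(1) = -0.75
Var(U) = 2.109375,  Var(W) = 2.25
ρ = -0.75 / √(2.109375·2.25) ≈ -0.344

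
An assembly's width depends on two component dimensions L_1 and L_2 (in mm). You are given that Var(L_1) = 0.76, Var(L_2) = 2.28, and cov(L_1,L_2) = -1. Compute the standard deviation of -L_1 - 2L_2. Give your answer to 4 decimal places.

2.4249

Var(-L_1 - 2L_2) = (-1)²·Var(L_1) + (-2)²·Var(L_2) + 2·(-1)·(-2)·cov(L_1,L_2)
= 1·0.76 + 4·2.28 + 4·-1 = 5.88
SD(-L_1 - 2L_2) = √5.88 ≈ 2.4249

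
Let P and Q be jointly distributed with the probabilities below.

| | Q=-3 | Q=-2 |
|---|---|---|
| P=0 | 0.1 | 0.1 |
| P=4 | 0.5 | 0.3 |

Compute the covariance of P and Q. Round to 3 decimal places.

-0.080

E[P] = 3.2,  E[Q] = -2.6
E[PQ] = -8.4
cov(P,Q) = E[PQ] − E[P]E[Q] = -8.4 − (3.2)(-2.6) = -0.08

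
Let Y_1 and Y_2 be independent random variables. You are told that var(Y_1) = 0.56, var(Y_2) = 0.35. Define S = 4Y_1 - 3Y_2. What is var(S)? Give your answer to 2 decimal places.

By independence, var(S) = (4)²var(Y_1) + (-3)²var(Y_2)
= (4)²·0.56 + (-3)²·0.35 = 12.11

12.11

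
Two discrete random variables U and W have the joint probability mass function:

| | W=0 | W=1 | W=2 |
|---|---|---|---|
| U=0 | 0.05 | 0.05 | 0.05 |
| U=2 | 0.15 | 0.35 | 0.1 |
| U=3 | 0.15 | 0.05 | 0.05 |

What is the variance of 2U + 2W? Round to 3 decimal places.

E[U] = 1.95,  E[W] = 0.85,  E[UW] = 1.55
var(U) = 4.65 − (1.95)² = 0.8475;  var(W) = 1.25 − (0.85)² = 0.5275
Cov(U,W) = 1.55 − (1.95)(0.85) = -0.1075
var(2U + 2W) = (2)²·0.8475 + (2)²·0.5275 + 2·(2)·(2)·-0.1075 = 4.64

4.640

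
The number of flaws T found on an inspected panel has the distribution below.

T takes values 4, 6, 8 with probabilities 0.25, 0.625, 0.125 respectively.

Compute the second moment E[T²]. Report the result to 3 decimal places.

34.500

E[T²] = (4)²(0.25) + (6)²(0.625) + (8)²(0.125) = 34.5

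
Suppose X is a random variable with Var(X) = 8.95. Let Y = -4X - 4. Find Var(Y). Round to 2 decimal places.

143.20

Var(-4X - 4) = (-4)²·Var(X) = 16·8.95 = 143.2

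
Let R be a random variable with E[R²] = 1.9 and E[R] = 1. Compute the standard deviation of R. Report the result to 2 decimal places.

V(R) = 1.9 − (1)² = 0.9
SD(R) = √0.9 ≈ 0.95

0.95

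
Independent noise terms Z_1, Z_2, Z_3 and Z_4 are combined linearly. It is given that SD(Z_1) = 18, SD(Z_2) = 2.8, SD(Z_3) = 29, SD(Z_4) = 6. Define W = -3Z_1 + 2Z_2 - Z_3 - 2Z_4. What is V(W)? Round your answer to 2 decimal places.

V(Z_1) = 324, V(Z_2) = 7.84, V(Z_3) = 841, V(Z_4) = 36
By independence, V(W) = (-3)²V(Z_1) + (2)²V(Z_2) + (-1)²V(Z_3) + (-2)²V(Z_4)
= (-3)²·324 + (2)²·7.84 + (-1)²·841 + (-2)²·36 = 3932.36

3932.36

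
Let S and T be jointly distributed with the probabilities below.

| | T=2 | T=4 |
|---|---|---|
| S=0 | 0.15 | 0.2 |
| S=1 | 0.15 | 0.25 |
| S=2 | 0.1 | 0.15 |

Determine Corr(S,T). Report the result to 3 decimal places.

E[S] = 0.9,  E[T] = 3.2
E[ST] = 2.9
Cov(S,T) = E[ST] − E[S]E[T] = 2.9 − (0.9)(3.2) = 0.02
Var(S) = 0.59,  Var(T) = 0.96
ρ = 0.02 / √(0.59·0.96) ≈ 0.027

0.027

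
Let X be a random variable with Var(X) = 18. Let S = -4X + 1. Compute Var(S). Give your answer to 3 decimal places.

288.000

Var(-4X + 1) = (-4)²·Var(X) = 16·18 = 288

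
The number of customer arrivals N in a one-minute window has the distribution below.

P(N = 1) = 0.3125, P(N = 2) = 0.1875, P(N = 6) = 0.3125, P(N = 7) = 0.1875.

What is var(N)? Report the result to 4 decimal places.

6.4844

E[N] = (1)(0.3125) + (2)(0.1875) + (6)(0.3125) + (7)(0.1875) = 3.875
E[N²] = (1)²(0.3125) + (2)²(0.1875) + (6)²(0.3125) + (7)²(0.1875) = 21.5
var(N) = E[N²] − (E[N])² = 21.5 − (3.875)² = 6.484375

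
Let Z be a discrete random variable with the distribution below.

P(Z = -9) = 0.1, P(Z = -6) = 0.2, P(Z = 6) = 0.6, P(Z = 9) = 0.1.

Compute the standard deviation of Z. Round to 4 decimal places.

E[Z] = (-9)(0.1) + (-6)(0.2) + (6)(0.6) + (9)(0.1) = 2.4
E[Z²] = (-9)²(0.1) + (-6)²(0.2) + (6)²(0.6) + (9)²(0.1) = 45
Var(Z) = E[Z²] − (E[Z])² = 45 − (2.4)² = 39.24
σ(Z) = √39.24 ≈ 6.2642

6.2642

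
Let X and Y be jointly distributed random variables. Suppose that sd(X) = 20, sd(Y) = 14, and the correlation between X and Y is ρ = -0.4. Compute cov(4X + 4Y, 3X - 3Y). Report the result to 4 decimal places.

2448.0000

V(X) = (20)² = 400;  V(Y) = (14)² = 196
cov(X,Y) = ρ·sd(X)·sd(Y) = -0.4·20·14 = -112
cov(4X + 4Y, 3X - 3Y) = (4)(3)V(X) + (4)(-3)V(Y) + [(4)(-3) + (4)(3)]cov(X,Y)
= 12·400 + -12·196 + 0·-112 = 2448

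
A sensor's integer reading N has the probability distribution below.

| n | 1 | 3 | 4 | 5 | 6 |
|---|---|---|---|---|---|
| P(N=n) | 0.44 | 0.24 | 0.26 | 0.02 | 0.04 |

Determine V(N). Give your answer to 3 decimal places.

2.248

E[N] = (1)(0.44) + (3)(0.24) + (4)(0.26) + (5)(0.02) + (6)(0.04) = 2.54
E[N²] = (1)²(0.44) + (3)²(0.24) + (4)²(0.26) + (5)²(0.02) + (6)²(0.04) = 8.7
V(N) = E[N²] − (E[N])² = 8.7 − (2.54)² = 2.2484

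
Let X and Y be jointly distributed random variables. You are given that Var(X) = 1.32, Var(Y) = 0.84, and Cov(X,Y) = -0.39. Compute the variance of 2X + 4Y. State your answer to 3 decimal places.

12.480

Var(2X + 4Y) = (2)²·Var(X) + (4)²·Var(Y) + 2·(2)·(4)·Cov(X,Y)
= 4·1.32 + 16·0.84 + 16·-0.39 = 12.48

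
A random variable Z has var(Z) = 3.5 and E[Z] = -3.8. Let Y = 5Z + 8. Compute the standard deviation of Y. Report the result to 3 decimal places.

9.354

var(5Z + 8) = (5)²·3.5 = 87.5
SD(Y) = √87.5 ≈ 9.354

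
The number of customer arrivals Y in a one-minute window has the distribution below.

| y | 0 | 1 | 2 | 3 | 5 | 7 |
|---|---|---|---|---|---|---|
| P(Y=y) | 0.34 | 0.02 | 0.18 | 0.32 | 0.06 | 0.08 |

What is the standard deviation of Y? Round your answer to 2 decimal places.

E[Y] = (0)(0.34) + (1)(0.02) + (2)(0.18) + (3)(0.32) + (5)(0.06) + (7)(0.08) = 2.2
E[Y²] = (0)²(0.34) + (1)²(0.02) + (2)²(0.18) + (3)²(0.32) + (5)²(0.06) + (7)²(0.08) = 9.04
Var(Y) = E[Y²] − (E[Y])² = 9.04 − (2.2)² = 4.2
sd(Y) = √4.2 ≈ 2.05

2.05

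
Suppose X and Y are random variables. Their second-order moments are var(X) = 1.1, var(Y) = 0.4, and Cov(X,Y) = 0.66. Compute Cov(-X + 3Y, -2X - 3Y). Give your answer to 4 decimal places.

-3.3800

Cov(-X + 3Y, -2X - 3Y) = (-1)(-2)var(X) + (3)(-3)var(Y) + [(-1)(-3) + (3)(-2)]Cov(X,Y)
= 2·1.1 + -9·0.4 + -3·0.66 = -3.38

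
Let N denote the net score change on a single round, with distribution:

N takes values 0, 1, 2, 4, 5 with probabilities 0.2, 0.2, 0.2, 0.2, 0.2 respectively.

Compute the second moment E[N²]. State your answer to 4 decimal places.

E[N²] = (0)²(0.2) + (1)²(0.2) + (2)²(0.2) + (4)²(0.2) + (5)²(0.2) = 9.2

9.2000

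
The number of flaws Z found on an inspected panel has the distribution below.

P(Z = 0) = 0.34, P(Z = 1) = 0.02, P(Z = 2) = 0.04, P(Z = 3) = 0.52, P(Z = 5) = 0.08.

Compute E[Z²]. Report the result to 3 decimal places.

E[Z²] = (0)²(0.34) + (1)²(0.02) + (2)²(0.04) + (3)²(0.52) + (5)²(0.08) = 6.86

6.860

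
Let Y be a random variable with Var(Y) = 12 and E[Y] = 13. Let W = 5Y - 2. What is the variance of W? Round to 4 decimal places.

Var(5Y - 2) = (5)²·Var(Y) = 25·12 = 300

300.0000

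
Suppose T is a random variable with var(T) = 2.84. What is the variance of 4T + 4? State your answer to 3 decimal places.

45.440

var(4T + 4) = (4)²·var(T) = 16·2.84 = 45.44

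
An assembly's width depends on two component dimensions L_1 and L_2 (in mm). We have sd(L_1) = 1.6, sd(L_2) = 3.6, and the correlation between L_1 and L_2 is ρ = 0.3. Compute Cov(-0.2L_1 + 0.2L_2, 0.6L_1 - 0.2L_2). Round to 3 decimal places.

-0.549

var(L_1) = (1.6)² = 2.56;  var(L_2) = (3.6)² = 12.96
Cov(L_1,L_2) = ρ·sd(L_1)·sd(L_2) = 0.3·1.6·3.6 = 1.728
Cov(-0.2L_1 + 0.2L_2, 0.6L_1 - 0.2L_2) = (-0.2)(0.6)var(L_1) + (0.2)(-0.2)var(L_2) + [(-0.2)(-0.2) + (0.2)(0.6)]Cov(L_1,L_2)
= -0.12·2.56 + -0.04·12.96 + 0.16·1.728 = -0.54912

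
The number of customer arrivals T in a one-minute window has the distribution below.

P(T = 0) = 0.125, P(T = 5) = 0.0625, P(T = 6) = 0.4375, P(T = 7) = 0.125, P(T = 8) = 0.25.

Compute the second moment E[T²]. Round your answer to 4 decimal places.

E[T²] = (0)²(0.125) + (5)²(0.0625) + (6)²(0.4375) + (7)²(0.125) + (8)²(0.25) = 39.4375

39.4375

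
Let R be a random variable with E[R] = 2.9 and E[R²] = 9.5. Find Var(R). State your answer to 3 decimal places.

Var(R) = 9.5 − (2.9)² = 1.09

1.090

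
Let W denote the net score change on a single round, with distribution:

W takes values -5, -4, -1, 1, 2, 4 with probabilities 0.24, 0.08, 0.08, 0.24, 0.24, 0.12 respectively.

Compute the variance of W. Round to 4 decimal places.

E[W] = (-5)(0.24) + (-4)(0.08) + (-1)(0.08) + (1)(0.24) + (2)(0.24) + (4)(0.12) = -0.4
E[W²] = (-5)²(0.24) + (-4)²(0.08) + (-1)²(0.08) + (1)²(0.24) + (2)²(0.24) + (4)²(0.12) = 10.48
Var(W) = E[W²] − (E[W])² = 10.48 − (-0.4)² = 10.32

10.3200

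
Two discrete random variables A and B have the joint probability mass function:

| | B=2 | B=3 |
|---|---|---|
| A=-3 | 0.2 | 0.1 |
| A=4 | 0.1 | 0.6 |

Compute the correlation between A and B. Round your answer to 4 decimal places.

0.5238

E[A] = 1.9,  E[B] = 2.7
E[AB] = 5.9
Cov(A,B) = E[AB] − E[A]E[B] = 5.9 − (1.9)(2.7) = 0.77
V(A) = 10.29,  V(B) = 0.21
ρ = 0.77 / √(10.29·0.21) ≈ 0.5238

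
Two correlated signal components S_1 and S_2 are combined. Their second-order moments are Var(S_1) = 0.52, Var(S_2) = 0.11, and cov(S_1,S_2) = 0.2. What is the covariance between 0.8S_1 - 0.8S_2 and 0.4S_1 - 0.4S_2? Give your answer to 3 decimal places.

cov(0.8S_1 - 0.8S_2, 0.4S_1 - 0.4S_2) = (0.8)(0.4)Var(S_1) + (-0.8)(-0.4)Var(S_2) + [(0.8)(-0.4) + (-0.8)(0.4)]cov(S_1,S_2)
= 0.32·0.52 + 0.32·0.11 + -0.64·0.2 = 0.0736

0.074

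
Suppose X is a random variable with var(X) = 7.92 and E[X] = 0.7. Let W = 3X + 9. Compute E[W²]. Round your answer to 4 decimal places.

E[3X + 9] = 3·0.7 + 9 = 11.1
var(3X + 9) = (3)²·7.92 = 71.28
E[W²] = var(W) + (E[W])² = 71.28 + (11.1)² = 194.49

194.4900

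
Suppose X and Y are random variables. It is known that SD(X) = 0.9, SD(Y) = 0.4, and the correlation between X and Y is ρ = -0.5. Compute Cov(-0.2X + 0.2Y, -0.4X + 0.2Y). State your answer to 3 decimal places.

Var(X) = (0.9)² = 0.81;  Var(Y) = (0.4)² = 0.16
Cov(X,Y) = ρ·SD(X)·SD(Y) = -0.5·0.9·0.4 = -0.18
Cov(-0.2X + 0.2Y, -0.4X + 0.2Y) = (-0.2)(-0.4)Var(X) + (0.2)(0.2)Var(Y) + [(-0.2)(0.2) + (0.2)(-0.4)]Cov(X,Y)
= 0.08·0.81 + 0.04·0.16 + -0.12·-0.18 = 0.0928

0.093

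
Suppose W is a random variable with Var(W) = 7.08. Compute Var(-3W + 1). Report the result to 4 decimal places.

63.7200

Var(-3W + 1) = (-3)²·Var(W) = 9·7.08 = 63.72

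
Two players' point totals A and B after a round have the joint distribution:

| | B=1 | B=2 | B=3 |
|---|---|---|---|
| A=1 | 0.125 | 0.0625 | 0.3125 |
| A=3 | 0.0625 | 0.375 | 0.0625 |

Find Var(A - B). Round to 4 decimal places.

1.9023

E[A] = 2,  E[B] = 2.1875,  E[AB] = 4.1875
Var(A) = 5 − (2)² = 1;  Var(B) = 5.3125 − (2.1875)² = 0.52734375
cov(A,B) = 4.1875 − (2)(2.1875) = -0.1875
Var(A - B) = (1)²·1 + (-1)²·0.52734375 + 2·(1)·(-1)·-0.1875 = 1.90234375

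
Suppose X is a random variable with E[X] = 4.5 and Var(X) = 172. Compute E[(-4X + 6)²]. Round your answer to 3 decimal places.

2896.000

E[-4X + 6] = -4·4.5 + 6 = -12
Var(-4X + 6) = (-4)²·172 = 2752
E[(-4X + 6)²] = Var((-4X + 6)) + (E[(-4X + 6)])² = 2752 + (-12)² = 2896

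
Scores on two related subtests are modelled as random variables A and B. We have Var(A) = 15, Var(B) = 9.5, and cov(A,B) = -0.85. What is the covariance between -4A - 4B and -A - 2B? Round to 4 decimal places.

125.8000

cov(-4A - 4B, -A - 2B) = (-4)(-1)Var(A) + (-4)(-2)Var(B) + [(-4)(-2) + (-4)(-1)]cov(A,B)
= 4·15 + 8·9.5 + 12·-0.85 = 125.8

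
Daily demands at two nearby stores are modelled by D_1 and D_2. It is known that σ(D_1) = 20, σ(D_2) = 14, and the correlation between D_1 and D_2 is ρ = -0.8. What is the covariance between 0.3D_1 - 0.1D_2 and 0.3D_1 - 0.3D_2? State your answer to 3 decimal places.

var(D_1) = (20)² = 400;  var(D_2) = (14)² = 196
Cov(D_1,D_2) = ρ·σ(D_1)·σ(D_2) = -0.8·20·14 = -224
Cov(0.3D_1 - 0.1D_2, 0.3D_1 - 0.3D_2) = (0.3)(0.3)var(D_1) + (-0.1)(-0.3)var(D_2) + [(0.3)(-0.3) + (-0.1)(0.3)]Cov(D_1,D_2)
= 0.09·400 + 0.03·196 + -0.12·-224 = 68.76

68.760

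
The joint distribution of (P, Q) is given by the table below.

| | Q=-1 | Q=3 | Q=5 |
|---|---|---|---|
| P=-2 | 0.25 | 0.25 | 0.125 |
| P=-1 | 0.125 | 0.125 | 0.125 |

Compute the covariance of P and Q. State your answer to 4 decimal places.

E[P] = -1.625,  E[Q] = 2
E[PQ] = -3.125
cov(P,Q) = E[PQ] − E[P]E[Q] = -3.125 − (-1.625)(2) = 0.125

0.1250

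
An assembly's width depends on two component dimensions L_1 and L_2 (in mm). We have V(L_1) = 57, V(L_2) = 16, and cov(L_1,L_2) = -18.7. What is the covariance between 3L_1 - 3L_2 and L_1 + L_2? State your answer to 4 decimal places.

cov(3L_1 - 3L_2, L_1 + L_2) = (3)(1)V(L_1) + (-3)(1)V(L_2) + [(3)(1) + (-3)(1)]cov(L_1,L_2)
= 3·57 + -3·16 + 0·-18.7 = 123

123.0000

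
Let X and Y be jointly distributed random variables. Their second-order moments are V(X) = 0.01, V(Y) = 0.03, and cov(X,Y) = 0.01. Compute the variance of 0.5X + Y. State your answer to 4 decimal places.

0.0425

V(0.5X + Y) = (0.5)²·V(X) + (1)²·V(Y) + 2·(0.5)·(1)·cov(X,Y)
= 0.25·0.01 + 1·0.03 + 1·0.01 = 0.0425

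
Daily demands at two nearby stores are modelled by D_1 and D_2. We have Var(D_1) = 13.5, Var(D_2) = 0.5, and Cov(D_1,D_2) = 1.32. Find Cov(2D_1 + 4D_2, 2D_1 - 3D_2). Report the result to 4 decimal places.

50.6400

Cov(2D_1 + 4D_2, 2D_1 - 3D_2) = (2)(2)Var(D_1) + (4)(-3)Var(D_2) + [(2)(-3) + (4)(2)]Cov(D_1,D_2)
= 4·13.5 + -12·0.5 + 2·1.32 = 50.64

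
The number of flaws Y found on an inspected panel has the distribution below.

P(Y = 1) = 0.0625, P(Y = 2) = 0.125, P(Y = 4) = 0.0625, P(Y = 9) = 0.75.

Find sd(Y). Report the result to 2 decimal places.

2.97

E[Y] = (1)(0.0625) + (2)(0.125) + (4)(0.0625) + (9)(0.75) = 7.3125
E[Y²] = (1)²(0.0625) + (2)²(0.125) + (4)²(0.0625) + (9)²(0.75) = 62.3125
var(Y) = E[Y²] − (E[Y])² = 62.3125 − (7.3125)² = 8.83984375
sd(Y) = √8.83984375 ≈ 2.97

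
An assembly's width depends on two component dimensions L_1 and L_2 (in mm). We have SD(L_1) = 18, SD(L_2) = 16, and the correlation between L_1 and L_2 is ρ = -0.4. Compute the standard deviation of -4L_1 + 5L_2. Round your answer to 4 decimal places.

127.2478

var(L_1) = (18)² = 324;  var(L_2) = (16)² = 256
Cov(L_1,L_2) = ρ·SD(L_1)·SD(L_2) = -0.4·18·16 = -115.2
var(-4L_1 + 5L_2) = (-4)²·var(L_1) + (5)²·var(L_2) + 2·(-4)·(5)·Cov(L_1,L_2)
= 16·324 + 25·256 + -40·-115.2 = 16192
SD(-4L_1 + 5L_2) = √16192 ≈ 127.2478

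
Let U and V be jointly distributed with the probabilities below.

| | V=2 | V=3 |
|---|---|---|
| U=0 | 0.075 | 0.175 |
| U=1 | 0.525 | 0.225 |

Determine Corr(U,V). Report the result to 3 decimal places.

-0.354

E[U] = 0.75,  E[V] = 2.4
E[UV] = 1.725
Cov(U,V) = E[UV] − E[U]E[V] = 1.725 − (0.75)(2.4) = -0.075
Var(U) = 0.1875,  Var(V) = 0.24
ρ = -0.075 / √(0.1875·0.24) ≈ -0.354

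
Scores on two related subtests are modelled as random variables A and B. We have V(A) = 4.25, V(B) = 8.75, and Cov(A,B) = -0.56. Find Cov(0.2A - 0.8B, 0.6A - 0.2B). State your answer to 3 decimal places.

2.201

Cov(0.2A - 0.8B, 0.6A - 0.2B) = (0.2)(0.6)V(A) + (-0.8)(-0.2)V(B) + [(0.2)(-0.2) + (-0.8)(0.6)]Cov(A,B)
= 0.12·4.25 + 0.16·8.75 + -0.52·-0.56 = 2.2012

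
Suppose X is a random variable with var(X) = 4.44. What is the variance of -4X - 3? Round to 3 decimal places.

71.040

var(-4X - 3) = (-4)²·var(X) = 16·4.44 = 71.04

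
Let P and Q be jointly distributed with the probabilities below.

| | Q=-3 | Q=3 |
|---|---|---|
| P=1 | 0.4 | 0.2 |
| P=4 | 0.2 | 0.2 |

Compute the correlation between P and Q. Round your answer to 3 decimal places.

0.167

E[P] = 2.2,  E[Q] = -0.6
E[PQ] = -0.6
Cov(P,Q) = E[PQ] − E[P]E[Q] = -0.6 − (2.2)(-0.6) = 0.72
var(P) = 2.16,  var(Q) = 8.64
ρ = 0.72 / √(2.16·8.64) ≈ 0.167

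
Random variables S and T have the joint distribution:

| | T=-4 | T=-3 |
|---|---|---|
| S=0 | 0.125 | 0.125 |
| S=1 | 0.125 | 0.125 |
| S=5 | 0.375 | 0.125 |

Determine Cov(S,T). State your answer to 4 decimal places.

E[S] = 2.75,  E[T] = -3.625
E[ST] = -10.25
Cov(S,T) = E[ST] − E[S]E[T] = -10.25 − (2.75)(-3.625) = -0.28125

-0.2813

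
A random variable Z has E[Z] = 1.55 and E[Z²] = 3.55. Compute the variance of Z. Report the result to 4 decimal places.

1.1475

Var(Z) = 3.55 − (1.55)² = 1.1475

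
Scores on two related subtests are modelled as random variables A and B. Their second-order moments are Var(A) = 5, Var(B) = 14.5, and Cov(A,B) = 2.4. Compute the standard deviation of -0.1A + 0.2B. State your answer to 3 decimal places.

0.731

Var(-0.1A + 0.2B) = (-0.1)²·Var(A) + (0.2)²·Var(B) + 2·(-0.1)·(0.2)·Cov(A,B)
= 0.01·5 + 0.04·14.5 + -0.04·2.4 = 0.534
σ(-0.1A + 0.2B) = √0.534 ≈ 0.731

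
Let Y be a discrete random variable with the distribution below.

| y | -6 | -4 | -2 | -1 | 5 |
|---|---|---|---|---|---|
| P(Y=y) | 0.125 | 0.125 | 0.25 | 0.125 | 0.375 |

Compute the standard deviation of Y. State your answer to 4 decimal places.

E[Y] = (-6)(0.125) + (-4)(0.125) + (-2)(0.25) + (-1)(0.125) + (5)(0.375) = 0
E[Y²] = (-6)²(0.125) + (-4)²(0.125) + (-2)²(0.25) + (-1)²(0.125) + (5)²(0.375) = 17
Var(Y) = E[Y²] − (E[Y])² = 17 − (0)² = 17
SD(Y) = √17 ≈ 4.1231

4.1231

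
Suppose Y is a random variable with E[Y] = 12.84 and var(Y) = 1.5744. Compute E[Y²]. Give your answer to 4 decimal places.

166.4400

E[Y²] = var(Y) + (E[Y])² = 1.5744 + (12.84)² = 166.44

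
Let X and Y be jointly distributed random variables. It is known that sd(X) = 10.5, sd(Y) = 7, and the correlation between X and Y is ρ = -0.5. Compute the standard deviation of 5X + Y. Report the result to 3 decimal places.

Var(X) = (10.5)² = 110.25;  Var(Y) = (7)² = 49
Cov(X,Y) = ρ·sd(X)·sd(Y) = -0.5·10.5·7 = -36.75
Var(5X + Y) = (5)²·Var(X) + (1)²·Var(Y) + 2·(5)·(1)·Cov(X,Y)
= 25·110.25 + 1·49 + 10·-36.75 = 2437.75
sd(5X + Y) = √2437.75 ≈ 49.374

49.374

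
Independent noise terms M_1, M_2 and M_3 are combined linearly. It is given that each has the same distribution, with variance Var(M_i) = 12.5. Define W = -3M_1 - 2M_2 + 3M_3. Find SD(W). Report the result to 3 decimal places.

By independence, Var(W) = (-3)²Var(M_1) + (-2)²Var(M_2) + (3)²Var(M_3)
= (-3)²·12.5 + (-2)²·12.5 + (3)²·12.5 = 275
SD(W) = √275 ≈ 16.583

16.583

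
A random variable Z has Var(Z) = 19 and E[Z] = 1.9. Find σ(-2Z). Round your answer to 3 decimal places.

Var(-2Z) = (-2)²·19 = 76
σ(-2Z) = √76 ≈ 8.718

8.718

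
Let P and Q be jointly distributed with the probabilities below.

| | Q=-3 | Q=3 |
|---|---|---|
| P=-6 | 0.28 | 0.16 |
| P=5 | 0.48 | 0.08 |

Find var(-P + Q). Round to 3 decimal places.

E[P] = 0.16,  E[Q] = -1.56,  E[PQ] = -3.84
var(P) = 29.84 − (0.16)² = 29.8144;  var(Q) = 9 − (-1.56)² = 6.5664
Cov(P,Q) = -3.84 − (0.16)(-1.56) = -3.5904
var(-P + Q) = (-1)²·29.8144 + (1)²·6.5664 + 2·(-1)·(1)·-3.5904 = 43.5616

43.562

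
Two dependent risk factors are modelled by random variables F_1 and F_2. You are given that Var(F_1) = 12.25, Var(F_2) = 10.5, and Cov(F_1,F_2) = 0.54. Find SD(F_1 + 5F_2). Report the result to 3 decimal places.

Var(F_1 + 5F_2) = (1)²·Var(F_1) + (5)²·Var(F_2) + 2·(1)·(5)·Cov(F_1,F_2)
= 1·12.25 + 25·10.5 + 10·0.54 = 280.15
SD(F_1 + 5F_2) = √280.15 ≈ 16.738

16.738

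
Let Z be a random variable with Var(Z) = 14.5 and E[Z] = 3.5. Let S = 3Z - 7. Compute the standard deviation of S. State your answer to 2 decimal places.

11.42

Var(3Z - 7) = (3)²·14.5 = 130.5
sd(S) = √130.5 ≈ 11.42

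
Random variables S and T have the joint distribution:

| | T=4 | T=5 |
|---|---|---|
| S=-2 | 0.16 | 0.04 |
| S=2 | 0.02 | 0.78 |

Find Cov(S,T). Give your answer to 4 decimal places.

E[S] = 1.2,  E[T] = 4.82
E[ST] = 6.28
Cov(S,T) = E[ST] − E[S]E[T] = 6.28 − (1.2)(4.82) = 0.496

0.4960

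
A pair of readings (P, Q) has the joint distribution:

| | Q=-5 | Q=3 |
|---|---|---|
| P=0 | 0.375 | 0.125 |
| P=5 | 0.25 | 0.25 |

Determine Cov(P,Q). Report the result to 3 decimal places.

E[P] = 2.5,  E[Q] = -2
E[PQ] = -2.5
Cov(P,Q) = E[PQ] − E[P]E[Q] = -2.5 − (2.5)(-2) = 2.5

2.500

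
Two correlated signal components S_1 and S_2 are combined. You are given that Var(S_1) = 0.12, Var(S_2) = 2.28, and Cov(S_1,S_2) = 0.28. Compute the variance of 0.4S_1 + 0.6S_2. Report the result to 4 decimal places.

0.9744

Var(0.4S_1 + 0.6S_2) = (0.4)²·Var(S_1) + (0.6)²·Var(S_2) + 2·(0.4)·(0.6)·Cov(S_1,S_2)
= 0.16·0.12 + 0.36·2.28 + 0.48·0.28 = 0.9744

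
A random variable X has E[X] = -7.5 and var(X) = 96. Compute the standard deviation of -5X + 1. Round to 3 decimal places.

48.990

var(-5X + 1) = (-5)²·96 = 2400
SD(-5X + 1) = √2400 ≈ 48.990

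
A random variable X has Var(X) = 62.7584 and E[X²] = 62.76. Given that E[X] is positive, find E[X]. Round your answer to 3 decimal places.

(E[X])² = E[X²] − Var(X) = 62.76 − 62.7584 = 0.0016
E[X] = √0.0016 = 0.04

0.040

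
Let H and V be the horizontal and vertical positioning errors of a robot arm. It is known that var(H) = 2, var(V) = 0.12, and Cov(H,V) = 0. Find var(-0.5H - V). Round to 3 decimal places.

0.620

var(-0.5H - V) = (-0.5)²·var(H) + (-1)²·var(V) + 2·(-0.5)·(-1)·Cov(H,V)
= 0.25·2 + 1·0.12 + 1·0 = 0.62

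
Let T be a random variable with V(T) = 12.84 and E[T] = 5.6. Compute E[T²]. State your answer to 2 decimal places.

44.20

E[T²] = V(T) + (E[T])² = 12.84 + (5.6)² = 44.2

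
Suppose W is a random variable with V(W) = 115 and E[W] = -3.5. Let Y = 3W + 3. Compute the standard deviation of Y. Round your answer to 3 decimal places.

32.171

V(3W + 3) = (3)²·115 = 1035
SD(Y) = √1035 ≈ 32.171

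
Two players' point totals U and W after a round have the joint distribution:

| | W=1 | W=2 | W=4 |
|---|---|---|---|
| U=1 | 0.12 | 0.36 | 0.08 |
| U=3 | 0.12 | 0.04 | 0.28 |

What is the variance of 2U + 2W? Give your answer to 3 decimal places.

13.402

E[U] = 1.88,  E[W] = 2.48,  E[UW] = 5.12
var(U) = 4.52 − (1.88)² = 0.9856;  var(W) = 7.6 − (2.48)² = 1.4496
Cov(U,W) = 5.12 − (1.88)(2.48) = 0.4576
var(2U + 2W) = (2)²·0.9856 + (2)²·1.4496 + 2·(2)·(2)·0.4576 = 13.4016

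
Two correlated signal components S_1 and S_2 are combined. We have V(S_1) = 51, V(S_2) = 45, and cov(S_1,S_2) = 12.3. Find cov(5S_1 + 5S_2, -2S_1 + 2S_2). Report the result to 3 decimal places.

cov(5S_1 + 5S_2, -2S_1 + 2S_2) = (5)(-2)V(S_1) + (5)(2)V(S_2) + [(5)(2) + (5)(-2)]cov(S_1,S_2)
= -10·51 + 10·45 + 0·12.3 = -60

-60.000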